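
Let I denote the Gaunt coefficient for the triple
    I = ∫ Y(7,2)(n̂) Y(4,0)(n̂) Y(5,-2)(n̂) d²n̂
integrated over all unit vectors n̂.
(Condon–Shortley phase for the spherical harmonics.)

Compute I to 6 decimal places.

Rules hold: Σm=0, L=16 even, 3≤5≤11.
N = 15·9·11 = 1485
Δ = 6!·8!·2!/17! = 1/6126120
Racah Σ t=2..4: t=2:+1/69120 t=3:−1/20736 t=4:+1/69120 = -1/51840
⇒ 3j(7 4 5; 0 0 0)² = 280/21879, sgn +1
Racah Σ t=2..4: t=2:+1/69120 t=3:−1/51840 t=4:+1/483840 = -1/362880
⇒ 3j(7 4 5; 2 0 -2)² = 16/17017, sgn +1
4πI² = N·(3j₀)²·(3jₘ)² = 9600/537251
I = +1·√(0.0178687/4π) = 0.03770874

0.037709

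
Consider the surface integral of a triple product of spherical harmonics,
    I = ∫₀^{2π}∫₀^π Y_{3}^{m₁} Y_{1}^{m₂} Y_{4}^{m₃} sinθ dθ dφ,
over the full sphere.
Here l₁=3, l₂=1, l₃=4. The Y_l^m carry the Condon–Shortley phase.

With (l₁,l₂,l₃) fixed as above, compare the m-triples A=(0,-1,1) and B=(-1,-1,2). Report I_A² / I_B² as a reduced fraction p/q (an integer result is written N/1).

Shared (l₁,l₂,l₃)=(3,1,4): N and (l;000)² cancel in I_A²/I_B².
A: Δ = 0!·6!·2!/9! = 1/252; Racah Σ t=0..0: t=0:+1/72 = 1/72; ⇒ 3j(3 1 4; 0 -1 1)² = 5/126, sgn -1
B: Δ = 0!·6!·2!/9! = 1/252; Racah Σ t=0..0: t=0:+1/96 = 1/96; ⇒ 3j(3 1 4; -1 -1 2)² = 5/84, sgn +1
I_A²/I_B² = (5/126)/(5/84) = 2/3

2/3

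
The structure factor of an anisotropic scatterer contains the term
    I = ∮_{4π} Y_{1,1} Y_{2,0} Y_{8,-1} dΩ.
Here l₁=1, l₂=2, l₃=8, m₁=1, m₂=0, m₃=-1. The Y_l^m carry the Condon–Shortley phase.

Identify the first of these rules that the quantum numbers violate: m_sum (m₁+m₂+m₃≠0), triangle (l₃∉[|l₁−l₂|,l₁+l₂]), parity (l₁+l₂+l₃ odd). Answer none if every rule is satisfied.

triangle

azimuthal sum: 1 + 0 − 1 = 0  ✓
1 ≤ 8 ≤ 3 (triangle on l)  ✗
L = 1 + 2 + 8 = 11 (odd)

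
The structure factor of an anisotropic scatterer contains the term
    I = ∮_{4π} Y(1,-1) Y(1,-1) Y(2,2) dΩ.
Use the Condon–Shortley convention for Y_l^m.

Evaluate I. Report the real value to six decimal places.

Checks pass: Σm=0; 4 even; l₃=2∈[0,2].
(2·1+1)(2·1+1)(2·2+1) = 45
Δ: 0! 2! 2! / 5! → 1/30
sum: t=0:+1/1 = 1/1
3j²(1 1 2; 0 0 0) = Δ·Π!·Σ² = 2/15  (sign +1)
sum: t=0:+1/4 = 1/4
3j²(1 1 2; -1 -1 2) = Δ·Π!·Σ² = 1/5  (sign +1)
combine: 4πI² = 45·2/15·1/5 = 6/5
take √, sign +1: I = 0.30901936

0.309019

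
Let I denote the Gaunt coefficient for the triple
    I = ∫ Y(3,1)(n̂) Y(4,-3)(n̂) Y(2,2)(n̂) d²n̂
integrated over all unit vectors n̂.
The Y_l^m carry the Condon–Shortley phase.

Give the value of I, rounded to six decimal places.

L=9 odd ⇒ parity kills the (l;000) factor ⇒ I = 0

0.000000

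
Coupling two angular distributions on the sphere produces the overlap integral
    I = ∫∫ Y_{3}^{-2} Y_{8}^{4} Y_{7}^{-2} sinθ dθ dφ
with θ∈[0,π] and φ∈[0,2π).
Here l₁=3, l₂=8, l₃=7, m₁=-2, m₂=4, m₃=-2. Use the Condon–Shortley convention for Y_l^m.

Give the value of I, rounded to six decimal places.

0.021050

Checks pass: Σm=0; 18 even; l₃=7∈[5,11].
(2·3+1)(2·8+1)(2·7+1) = 1785
Δ: 4! 2! 12! / 19! → 1/5290740
sum: t=1:−1/7257600 t=2:+1/2073600 t=3:−1/7257600 = 1/4838400
3j²(3 8 7; 0 0 0) = Δ·Π!·Σ² = 252/20995  (sign -1)
sum: t=3:−1/26127360 t=4:+1/23224320 = 1/209018880
3j²(3 8 7; -2 4 -2) = Δ·Π!·Σ² = 275/1058148  (sign -1)
combine: 4πI² = 1785·252/20995·275/1058148 = 5775/1037153
take √, sign +1: I = 0.02104988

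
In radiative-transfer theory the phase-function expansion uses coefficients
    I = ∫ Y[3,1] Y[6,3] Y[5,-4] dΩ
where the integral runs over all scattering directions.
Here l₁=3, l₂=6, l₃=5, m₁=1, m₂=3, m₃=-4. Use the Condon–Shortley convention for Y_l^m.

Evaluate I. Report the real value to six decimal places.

m-sum 0 ✓  L=14 even ✓  3≤5≤9 ✓
Π(2lᵢ+1) = 7×13×11 = 1001
triangle coeff Δ(3,6,5) = 1/675675
Σ_t [1,3]: t=1:−1/8640 t=2:+1/2304 t=3:−1/8640 = 7/34560
(3j)²=7/429 [(3 6 5; 0 0 0)], sign=-1
Σ_t [1,2]: t=1:−1/241920 t=2:+1/40320 = 1/48384
(3j)²=24/1001 [(3 6 5; 1 3 -4)], sign=-1
⇒ 4πI² = 56/143
I = (+1)√(56/143/(4π)) = 0.17653103

0.176531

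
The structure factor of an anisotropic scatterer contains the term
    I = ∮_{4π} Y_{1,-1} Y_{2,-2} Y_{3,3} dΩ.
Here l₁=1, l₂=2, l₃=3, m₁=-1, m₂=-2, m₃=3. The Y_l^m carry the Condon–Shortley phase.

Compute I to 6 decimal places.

Rules hold: Σm=0, L=6 even, 1≤3≤3.
N = 3·5·7 = 105
Δ = 0!·2!·4!/7! = 1/105
Racah Σ t=0..0: t=0:+1/4 = 1/4
⇒ 3j(1 2 3; 0 0 0)² = 3/35, sgn -1
Racah Σ t=0..0: t=0:+1/48 = 1/48
⇒ 3j(1 2 3; -1 -2 3)² = 1/7, sgn +1
4πI² = N·(3j₀)²·(3jₘ)² = 9/7
I = -1·√(1.28571/4π) = -0.31986543

-0.319865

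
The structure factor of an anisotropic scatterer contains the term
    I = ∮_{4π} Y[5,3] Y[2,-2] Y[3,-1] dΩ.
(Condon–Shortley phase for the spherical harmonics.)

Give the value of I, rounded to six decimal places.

-0.200476

Rules hold: Σm=0, L=10 even, 3≤3≤7.
N = 11·5·7 = 385
Δ = 4!·6!·0!/11! = 1/2310
Racah Σ t=2..2: t=2:+1/144 = 1/144
⇒ 3j(5 2 3; 0 0 0)² = 10/231, sgn -1
Racah Σ t=0..0: t=0:+1/1152 = 1/1152
⇒ 3j(5 2 3; 3 -2 -1)² = 1/33, sgn +1
4πI² = N·(3j₀)²·(3jₘ)² = 50/99
I = -1·√(0.505051/4π) = -0.20047604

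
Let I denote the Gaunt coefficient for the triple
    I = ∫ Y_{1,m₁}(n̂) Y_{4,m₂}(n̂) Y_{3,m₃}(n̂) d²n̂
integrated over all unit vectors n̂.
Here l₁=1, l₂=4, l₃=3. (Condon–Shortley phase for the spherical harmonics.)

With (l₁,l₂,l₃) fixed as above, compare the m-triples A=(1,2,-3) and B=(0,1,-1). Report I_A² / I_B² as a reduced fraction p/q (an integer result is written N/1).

l's match ⇒ only the (l;m) 3-j factors differ between A and B.
A: triangle coeff Δ(1,4,3) = 1/252; Σ_t [0,0]: t=0:+1/1440 = 1/1440; (3j)²=1/252 [(1 4 3; 1 2 -3)], sign=+1
B: triangle coeff Δ(1,4,3) = 1/252; Σ_t [1,1]: t=1:−1/48 = -1/48; (3j)²=5/84 [(1 4 3; 0 1 -1)], sign=-1
I_A²/I_B² = (1/252)/(5/84) = 1/15

1/15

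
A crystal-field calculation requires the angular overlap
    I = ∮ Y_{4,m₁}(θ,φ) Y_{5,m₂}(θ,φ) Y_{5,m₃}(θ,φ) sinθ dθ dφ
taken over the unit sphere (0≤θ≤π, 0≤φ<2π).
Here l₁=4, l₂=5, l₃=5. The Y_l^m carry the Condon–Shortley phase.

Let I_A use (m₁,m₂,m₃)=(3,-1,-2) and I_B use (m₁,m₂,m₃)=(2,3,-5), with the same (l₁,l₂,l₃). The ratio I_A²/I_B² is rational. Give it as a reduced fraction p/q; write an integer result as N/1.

5/72

Same 4,5,5: normalisation and zero-m 3j drop out of the ratio.
A: Δ: 4! 4! 6! / 15! → 1/3153150; sum: t=0:+1/6912 t=1:−1/5184 = -1/20736; 3j²(4 5 5; 3 -1 -2) = Δ·Π!·Σ² = 5/2574  (sign +1)
B: Δ: 4! 4! 6! / 15! → 1/3153150; sum: t=2:+1/69120 = 1/69120; 3j²(4 5 5; 2 3 -5) = Δ·Π!·Σ² = 4/143  (sign +1)
I_A²/I_B² = (5/2574)/(4/143) = 5/72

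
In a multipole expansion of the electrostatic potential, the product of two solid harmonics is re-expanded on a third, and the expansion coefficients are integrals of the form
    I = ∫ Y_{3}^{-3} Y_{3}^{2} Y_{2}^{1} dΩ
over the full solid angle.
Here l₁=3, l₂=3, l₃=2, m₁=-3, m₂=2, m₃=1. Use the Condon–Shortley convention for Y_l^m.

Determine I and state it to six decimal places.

-0.210261

Rules hold: Σm=0, L=8 even, 0≤2≤6.
N = 7·7·5 = 245
Δ = 4!·2!·2!/9! = 1/3780
Racah Σ t=1..3: t=1:−1/24 t=2:+1/4 t=3:−1/24 = 1/6
⇒ 3j(3 3 2; 0 0 0)² = 4/105, sgn +1
Racah Σ t=4..4: t=4:+1/48 = 1/48
⇒ 3j(3 3 2; -3 2 1)² = 5/84, sgn -1
4πI² = N·(3j₀)²·(3jₘ)² = 5/9
I = -1·√(0.555556/4π) = -0.21026104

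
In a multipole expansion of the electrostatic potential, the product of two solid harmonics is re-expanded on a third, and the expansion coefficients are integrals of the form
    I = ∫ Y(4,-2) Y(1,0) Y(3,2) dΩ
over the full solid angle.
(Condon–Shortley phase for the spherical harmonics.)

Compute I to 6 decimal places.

0.213244

m-sum 0 ✓  L=8 even ✓  3≤3≤5 ✓
Π(2lᵢ+1) = 9×3×7 = 189
triangle coeff Δ(4,1,3) = 1/252
Σ_t [1,1]: t=1:−1/36 = -1/36
(3j)²=4/63 [(4 1 3; 0 0 0)], sign=+1
Σ_t [1,1]: t=1:−1/120 = -1/120
(3j)²=1/21 [(4 1 3; -2 0 2)], sign=+1
⇒ 4πI² = 4/7
I = (+1)√(4/7/(4π)) = 0.21324362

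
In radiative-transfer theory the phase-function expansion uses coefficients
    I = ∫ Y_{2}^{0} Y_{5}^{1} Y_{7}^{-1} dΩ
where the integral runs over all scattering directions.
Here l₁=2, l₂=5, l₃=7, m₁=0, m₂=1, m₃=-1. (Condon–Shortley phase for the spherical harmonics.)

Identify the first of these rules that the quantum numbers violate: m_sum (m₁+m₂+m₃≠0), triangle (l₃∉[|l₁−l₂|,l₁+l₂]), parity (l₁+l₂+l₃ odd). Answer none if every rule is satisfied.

none

m₁+m₂+m₃ = 0 + 1 − 1 = 0  ✓
triangle: |2−5|=3 ≤ l₃=7 ≤ 2+5=7  ✓
parity: l₁+l₂+l₃ = 14 is even  ✓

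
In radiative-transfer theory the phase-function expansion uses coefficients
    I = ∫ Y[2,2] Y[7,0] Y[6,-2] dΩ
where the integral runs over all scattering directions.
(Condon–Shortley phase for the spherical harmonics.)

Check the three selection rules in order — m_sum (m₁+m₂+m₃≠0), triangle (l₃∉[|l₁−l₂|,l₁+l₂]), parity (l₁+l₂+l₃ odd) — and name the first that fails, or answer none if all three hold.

m₁+m₂+m₃ = 2 + 0 − 2 = 0  ✓
triangle: |2−7|=5 ≤ l₃=6 ≤ 2+7=9  ✓
parity: l₁+l₂+l₃ = 15 is odd  ✗

parity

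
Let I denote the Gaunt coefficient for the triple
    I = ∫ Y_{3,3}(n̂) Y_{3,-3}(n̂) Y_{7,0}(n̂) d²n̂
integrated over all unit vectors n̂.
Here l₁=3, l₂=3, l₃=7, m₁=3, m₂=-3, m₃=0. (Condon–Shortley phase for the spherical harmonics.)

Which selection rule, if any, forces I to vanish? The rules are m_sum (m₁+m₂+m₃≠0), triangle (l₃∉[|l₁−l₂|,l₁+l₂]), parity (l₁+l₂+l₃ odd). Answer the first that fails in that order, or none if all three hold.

Σmᵢ = 0  ✓
l₃∈[|l₁−l₂|,l₁+l₂]=[0,6], have l₃=7  ✗
Σlᵢ = 13 ⇒ odd

triangle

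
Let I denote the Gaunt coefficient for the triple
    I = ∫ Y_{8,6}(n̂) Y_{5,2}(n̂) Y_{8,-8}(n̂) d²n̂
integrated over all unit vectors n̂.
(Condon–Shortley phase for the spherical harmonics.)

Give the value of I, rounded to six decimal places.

Σlᵢ=21 odd — θ-integrand is odd under cosθ→−cosθ; I=0

0.000000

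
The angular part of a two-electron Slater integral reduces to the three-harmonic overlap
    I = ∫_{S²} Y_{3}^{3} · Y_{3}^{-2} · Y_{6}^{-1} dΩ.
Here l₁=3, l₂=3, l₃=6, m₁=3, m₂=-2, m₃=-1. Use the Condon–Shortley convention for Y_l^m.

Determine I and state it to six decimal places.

-0.031364

m-sum 0 ✓  L=12 even ✓  0≤6≤6 ✓
Π(2lᵢ+1) = 7×7×13 = 637
triangle coeff Δ(3,3,6) = 1/12012
Σ_t [0,0]: t=0:+1/1296 = 1/1296
(3j)²=100/3003 [(3 3 6; 0 0 0)], sign=+1
Σ_t [0,0]: t=0:+1/86400 = 1/86400
(3j)²=1/1716 [(3 3 6; 3 -2 -1)], sign=-1
⇒ 4πI² = 175/14157
I = (-1)√(175/14157/(4π)) = -0.03136379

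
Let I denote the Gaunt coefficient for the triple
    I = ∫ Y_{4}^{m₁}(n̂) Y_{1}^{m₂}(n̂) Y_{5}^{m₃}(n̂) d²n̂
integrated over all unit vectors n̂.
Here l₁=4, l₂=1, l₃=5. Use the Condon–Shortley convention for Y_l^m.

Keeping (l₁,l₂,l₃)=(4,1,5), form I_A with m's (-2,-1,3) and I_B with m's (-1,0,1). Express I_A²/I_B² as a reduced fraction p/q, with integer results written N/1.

7/6

Shared (l₁,l₂,l₃)=(4,1,5): N and (l;000)² cancel in I_A²/I_B².
A: Δ = 0!·8!·2!/11! = 1/495; Racah Σ t=0..0: t=0:+1/2880 = 1/2880; ⇒ 3j(4 1 5; -2 -1 3)² = 28/495, sgn +1
B: Δ = 0!·8!·2!/11! = 1/495; Racah Σ t=0..0: t=0:+1/720 = 1/720; ⇒ 3j(4 1 5; -1 0 1)² = 8/165, sgn +1
I_A²/I_B² = (28/495)/(8/165) = 7/6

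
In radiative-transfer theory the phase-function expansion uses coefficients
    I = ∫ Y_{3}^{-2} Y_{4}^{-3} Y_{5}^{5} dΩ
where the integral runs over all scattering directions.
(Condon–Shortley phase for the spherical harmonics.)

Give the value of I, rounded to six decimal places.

-0.212007

Checks pass: Σm=0; 12 even; l₃=5∈[1,7].
(2·3+1)(2·4+1)(2·5+1) = 693
Δ: 2! 4! 6! / 13! → 1/180180
sum: t=0:+1/576 t=1:−1/144 t=2:+1/576 = -1/288
3j²(3 4 5; 0 0 0) = Δ·Π!·Σ² = 20/1001  (sign +1)
sum: t=1:−1/17280 = -1/17280
3j²(3 4 5; -2 -3 5) = Δ·Π!·Σ² = 35/858  (sign -1)
combine: 4πI² = 693·20/1001·35/858 = 1050/1859
take √, sign -1: I = -0.21200691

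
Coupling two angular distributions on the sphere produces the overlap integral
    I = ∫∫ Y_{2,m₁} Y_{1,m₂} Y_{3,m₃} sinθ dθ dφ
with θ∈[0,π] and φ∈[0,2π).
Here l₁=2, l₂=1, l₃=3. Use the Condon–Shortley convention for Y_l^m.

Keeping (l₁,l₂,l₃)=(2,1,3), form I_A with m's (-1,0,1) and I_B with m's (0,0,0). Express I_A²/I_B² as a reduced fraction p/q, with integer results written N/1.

8/9

l's match ⇒ only the (l;m) 3-j factors differ between A and B.
A: triangle coeff Δ(2,1,3) = 1/105; Σ_t [0,0]: t=0:+1/6 = 1/6; (3j)²=8/105 [(2 1 3; -1 0 1)], sign=+1
B: triangle coeff Δ(2,1,3) = 1/105; Σ_t [0,0]: t=0:+1/4 = 1/4; (3j)²=3/35 [(2 1 3; 0 0 0)], sign=-1
I_A²/I_B² = (8/105)/(3/35) = 8/9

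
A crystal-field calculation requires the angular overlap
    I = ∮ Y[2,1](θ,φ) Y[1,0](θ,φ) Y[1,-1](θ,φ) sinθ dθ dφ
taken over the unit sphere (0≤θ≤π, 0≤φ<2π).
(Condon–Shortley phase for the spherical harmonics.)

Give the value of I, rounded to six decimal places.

m-sum 0 ✓  L=4 even ✓  1≤1≤3 ✓
Π(2lᵢ+1) = 5×3×3 = 45
triangle coeff Δ(2,1,1) = 1/30
Σ_t [1,1]: t=1:−1/1 = -1/1
(3j)²=2/15 [(2 1 1; 0 0 0)], sign=+1
Σ_t [1,1]: t=1:−1/2 = -1/2
(3j)²=1/10 [(2 1 1; 1 0 -1)], sign=-1
⇒ 4πI² = 3/5
I = (-1)√(3/5/(4π)) = -0.21850969

-0.218510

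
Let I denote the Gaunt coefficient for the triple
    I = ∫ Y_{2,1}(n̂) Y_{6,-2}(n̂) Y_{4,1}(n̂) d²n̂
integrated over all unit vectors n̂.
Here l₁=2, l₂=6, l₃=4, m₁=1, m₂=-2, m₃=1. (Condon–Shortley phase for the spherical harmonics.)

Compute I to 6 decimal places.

0.238034

Rules hold: Σm=0, L=12 even, 4≤4≤8.
N = 5·13·9 = 585
Δ = 4!·0!·8!/13! = 1/6435
Racah Σ t=2..2: t=2:+1/2304 = 1/2304
⇒ 3j(2 6 4; 0 0 0)² = 5/143, sgn +1
Racah Σ t=1..1: t=1:−1/4320 = -1/4320
⇒ 3j(2 6 4; 1 -2 1)² = 224/6435, sgn +1
4πI² = N·(3j₀)²·(3jₘ)² = 1120/1573
I = +1·√(0.712015/4π) = 0.23803440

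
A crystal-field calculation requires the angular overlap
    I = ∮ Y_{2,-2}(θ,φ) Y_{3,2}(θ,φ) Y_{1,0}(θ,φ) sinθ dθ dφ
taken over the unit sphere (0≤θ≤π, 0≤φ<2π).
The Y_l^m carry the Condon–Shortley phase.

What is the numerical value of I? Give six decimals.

Rules hold: Σm=0, L=6 even, 1≤1≤5.
N = 5·7·3 = 105
Δ = 4!·0!·2!/7! = 1/105
Racah Σ t=2..2: t=2:+1/4 = 1/4
⇒ 3j(2 3 1; 0 0 0)² = 3/35, sgn -1
Racah Σ t=4..4: t=4:+1/24 = 1/24
⇒ 3j(2 3 1; -2 2 0)² = 1/21, sgn -1
4πI² = N·(3j₀)²·(3jₘ)² = 3/7
I = +1·√(0.428571/4π) = 0.18467439

0.184674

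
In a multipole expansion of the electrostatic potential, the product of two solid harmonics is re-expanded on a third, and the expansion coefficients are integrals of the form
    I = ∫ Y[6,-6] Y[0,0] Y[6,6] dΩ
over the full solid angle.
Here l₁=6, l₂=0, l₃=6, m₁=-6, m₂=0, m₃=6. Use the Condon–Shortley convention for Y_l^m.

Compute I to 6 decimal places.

m-sum 0 ✓  L=12 even ✓  6≤6≤6 ✓
Π(2lᵢ+1) = 13×1×13 = 169
triangle coeff Δ(6,0,6) = 1/13
Σ_t [0,0]: t=0:+1/518400 = 1/518400
(3j)²=1/13 [(6 0 6; 0 0 0)], sign=+1
Σ_t [0,0]: t=0:+1/479001600 = 1/479001600
(3j)²=1/13 [(6 0 6; -6 0 6)], sign=+1
⇒ 4πI² = 1/1
I = (+1)√(1/1/(4π)) = 0.28209479

0.282095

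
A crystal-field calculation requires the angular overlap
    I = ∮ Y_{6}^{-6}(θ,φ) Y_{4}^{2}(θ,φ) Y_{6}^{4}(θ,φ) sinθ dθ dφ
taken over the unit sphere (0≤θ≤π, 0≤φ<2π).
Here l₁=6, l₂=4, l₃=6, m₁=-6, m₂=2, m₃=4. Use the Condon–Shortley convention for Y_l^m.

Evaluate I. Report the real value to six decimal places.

0.174397

Checks pass: Σm=0; 16 even; l₃=6∈[2,10].
(2·6+1)(2·4+1)(2·6+1) = 1521
Δ: 4! 8! 4! / 17! → 1/15315300
sum: t=0:+1/829440 t=1:−1/25920 t=2:+1/9216 t=3:−1/25920 t=4:+1/829440 = 7/207360
3j²(6 4 6; 0 0 0) = Δ·Π!·Σ² = 28/2431  (sign +1)
sum: t=4:+1/3870720 = 1/3870720
3j²(6 4 6; -6 2 4) = Δ·Π!·Σ² = 135/6188  (sign +1)
combine: 4πI² = 1521·28/2431·135/6188 = 1215/3179
take √, sign +1: I = 0.17439657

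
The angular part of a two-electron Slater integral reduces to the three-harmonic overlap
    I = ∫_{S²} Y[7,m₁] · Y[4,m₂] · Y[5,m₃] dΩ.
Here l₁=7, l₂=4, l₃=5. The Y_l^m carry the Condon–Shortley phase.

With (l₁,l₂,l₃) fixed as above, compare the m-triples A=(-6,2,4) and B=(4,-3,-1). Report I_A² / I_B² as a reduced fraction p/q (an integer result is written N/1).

l's match ⇒ only the (l;m) 3-j factors differ between A and B.
A: triangle coeff Δ(7,4,5) = 1/6126120; Σ_t [5,6]: t=5:−1/4838400 t=6:+1/7257600 = -1/14515200; (3j)²=3/1190 [(7 4 5; -6 2 4)], sign=+1
B: triangle coeff Δ(7,4,5) = 1/6126120; Σ_t [0,1]: t=0:+1/518400 t=1:−1/345600 = -1/1036800; (3j)²=7/2210 [(7 4 5; 4 -3 -1)], sign=-1
I_A²/I_B² = (3/1190)/(7/2210) = 39/49

39/49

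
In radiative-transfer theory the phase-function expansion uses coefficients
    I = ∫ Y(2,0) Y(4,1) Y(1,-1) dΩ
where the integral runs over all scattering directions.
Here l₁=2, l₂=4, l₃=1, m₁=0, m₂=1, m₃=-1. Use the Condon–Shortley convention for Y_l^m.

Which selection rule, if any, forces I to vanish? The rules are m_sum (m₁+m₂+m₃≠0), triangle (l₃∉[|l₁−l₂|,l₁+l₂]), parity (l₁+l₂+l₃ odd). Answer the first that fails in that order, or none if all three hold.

triangle

m₁+m₂+m₃ = 0 + 1 − 1 = 0  ✓
triangle: |2−4|=2 ≤ l₃=1 ≤ 2+4=6  ✗
parity: l₁+l₂+l₃ = 7 is odd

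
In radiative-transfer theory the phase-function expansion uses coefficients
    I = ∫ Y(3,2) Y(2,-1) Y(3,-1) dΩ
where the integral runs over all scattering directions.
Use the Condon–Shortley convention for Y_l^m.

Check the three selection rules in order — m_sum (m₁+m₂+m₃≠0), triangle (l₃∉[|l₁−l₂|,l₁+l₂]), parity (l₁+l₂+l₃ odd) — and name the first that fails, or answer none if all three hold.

none

m₁+m₂+m₃ = 2 − 1 − 1 = 0  ✓
triangle: |3−2|=1 ≤ l₃=3 ≤ 3+2=5  ✓
parity: l₁+l₂+l₃ = 8 is even  ✓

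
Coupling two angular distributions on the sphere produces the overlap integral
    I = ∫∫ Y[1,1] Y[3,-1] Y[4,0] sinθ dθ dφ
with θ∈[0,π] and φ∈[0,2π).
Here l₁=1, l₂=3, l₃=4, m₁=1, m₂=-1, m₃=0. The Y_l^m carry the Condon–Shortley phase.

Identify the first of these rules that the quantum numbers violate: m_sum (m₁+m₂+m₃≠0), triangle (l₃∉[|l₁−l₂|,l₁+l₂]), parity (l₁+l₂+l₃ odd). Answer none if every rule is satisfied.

none

m₁+m₂+m₃ = 1 − 1 + 0 = 0  ✓
triangle: |1−3|=2 ≤ l₃=4 ≤ 1+3=4  ✓
parity: l₁+l₂+l₃ = 8 is even  ✓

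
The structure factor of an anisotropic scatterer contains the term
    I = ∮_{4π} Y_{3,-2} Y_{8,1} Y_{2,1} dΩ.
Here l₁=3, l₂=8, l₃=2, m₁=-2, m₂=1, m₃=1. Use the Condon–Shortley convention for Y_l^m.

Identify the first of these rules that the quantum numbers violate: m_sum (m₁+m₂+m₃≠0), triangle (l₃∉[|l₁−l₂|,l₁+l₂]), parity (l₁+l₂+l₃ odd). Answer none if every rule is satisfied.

triangle

azimuthal sum: -2 + 1 + 1 = 0  ✓
5 ≤ 2 ≤ 11 (triangle on l)  ✗
L = 3 + 8 + 2 = 13 (odd)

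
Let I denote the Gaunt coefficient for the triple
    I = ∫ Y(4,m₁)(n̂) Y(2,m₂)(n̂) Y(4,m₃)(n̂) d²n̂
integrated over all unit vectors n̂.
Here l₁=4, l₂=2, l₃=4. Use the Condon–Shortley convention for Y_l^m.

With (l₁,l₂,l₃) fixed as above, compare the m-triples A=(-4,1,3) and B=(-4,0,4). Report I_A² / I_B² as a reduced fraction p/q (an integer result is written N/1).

3/4

l's match ⇒ only the (l;m) 3-j factors differ between A and B.
A: triangle coeff Δ(4,2,4) = 1/13860; Σ_t [2,2]: t=2:+1/1440 = 1/1440; (3j)²=7/165 [(4 2 4; -4 1 3)], sign=-1
B: triangle coeff Δ(4,2,4) = 1/13860; Σ_t [2,2]: t=2:+1/2880 = 1/2880; (3j)²=28/495 [(4 2 4; -4 0 4)], sign=+1
I_A²/I_B² = (7/165)/(28/495) = 3/4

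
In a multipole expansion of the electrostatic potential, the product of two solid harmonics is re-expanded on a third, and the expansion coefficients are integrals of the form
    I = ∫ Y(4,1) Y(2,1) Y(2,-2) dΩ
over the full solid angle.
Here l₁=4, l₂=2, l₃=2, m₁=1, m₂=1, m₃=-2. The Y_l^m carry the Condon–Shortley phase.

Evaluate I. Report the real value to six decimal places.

Checks pass: Σm=0; 8 even; l₃=2∈[2,6].
(2·4+1)(2·2+1)(2·2+1) = 225
Δ: 4! 4! 0! / 9! → 1/630
sum: t=2:+1/16 = 1/16
3j²(4 2 2; 0 0 0) = Δ·Π!·Σ² = 2/35  (sign +1)
sum: t=3:−1/144 = -1/144
3j²(4 2 2; 1 1 -2) = Δ·Π!·Σ² = 1/126  (sign -1)
combine: 4πI² = 225·2/35·1/126 = 5/49
take √, sign -1: I = -0.09011188

-0.090112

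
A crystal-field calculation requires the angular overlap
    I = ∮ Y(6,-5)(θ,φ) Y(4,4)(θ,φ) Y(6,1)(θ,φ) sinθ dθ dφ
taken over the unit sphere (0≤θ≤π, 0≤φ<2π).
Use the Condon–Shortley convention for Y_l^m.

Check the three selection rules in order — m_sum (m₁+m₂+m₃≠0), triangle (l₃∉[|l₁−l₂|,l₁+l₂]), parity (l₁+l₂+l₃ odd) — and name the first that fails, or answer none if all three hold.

azimuthal sum: -5 + 4 + 1 = 0  ✓
2 ≤ 6 ≤ 10 (triangle on l)  ✓
L = 6 + 4 + 6 = 16 (even)  ✓

none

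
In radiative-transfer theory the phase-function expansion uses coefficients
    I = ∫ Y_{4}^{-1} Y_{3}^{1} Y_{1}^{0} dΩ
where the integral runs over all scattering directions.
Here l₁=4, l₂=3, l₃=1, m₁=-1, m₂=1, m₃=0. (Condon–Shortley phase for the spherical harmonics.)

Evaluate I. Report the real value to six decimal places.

-0.238414

Checks pass: Σm=0; 8 even; l₃=1∈[1,7].
(2·4+1)(2·3+1)(2·1+1) = 189
Δ: 6! 2! 0! / 9! → 1/252
sum: t=3:−1/36 = -1/36
3j²(4 3 1; 0 0 0) = Δ·Π!·Σ² = 4/63  (sign +1)
sum: t=4:+1/48 = 1/48
3j²(4 3 1; -1 1 0) = Δ·Π!·Σ² = 5/84  (sign -1)
combine: 4πI² = 189·4/63·5/84 = 5/7
take √, sign -1: I = -0.23841361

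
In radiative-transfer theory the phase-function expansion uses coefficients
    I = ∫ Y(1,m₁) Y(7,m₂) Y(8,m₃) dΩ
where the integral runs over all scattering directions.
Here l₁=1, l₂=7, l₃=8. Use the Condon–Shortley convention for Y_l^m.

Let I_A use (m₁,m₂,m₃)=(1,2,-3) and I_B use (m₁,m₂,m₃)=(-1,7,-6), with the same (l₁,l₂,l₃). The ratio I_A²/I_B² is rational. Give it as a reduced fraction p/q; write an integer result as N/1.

Same 1,7,8: normalisation and zero-m 3j drop out of the ratio.
A: Δ: 0! 2! 14! / 17! → 1/2040; sum: t=0:+1/87091200 = 1/87091200; 3j²(1 7 8; 1 2 -3) = Δ·Π!·Σ² = 11/408  (sign -1)
B: Δ: 0! 2! 14! / 17! → 1/2040; sum: t=0:+1/174356582400 = 1/174356582400; 3j²(1 7 8; -1 7 -6) = Δ·Π!·Σ² = 1/2040  (sign +1)
I_A²/I_B² = (11/408)/(1/2040) = 55/1

55/1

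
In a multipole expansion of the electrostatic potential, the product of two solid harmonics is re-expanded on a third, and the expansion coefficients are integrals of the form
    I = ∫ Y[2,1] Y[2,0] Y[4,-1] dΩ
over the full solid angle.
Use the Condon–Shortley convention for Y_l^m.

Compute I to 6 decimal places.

-0.220728

Checks pass: Σm=0; 8 even; l₃=4∈[0,4].
(2·2+1)(2·2+1)(2·4+1) = 225
Δ: 0! 4! 4! / 9! → 1/630
sum: t=0:+1/16 = 1/16
3j²(2 2 4; 0 0 0) = Δ·Π!·Σ² = 2/35  (sign +1)
sum: t=0:+1/24 = 1/24
3j²(2 2 4; 1 0 -1) = Δ·Π!·Σ² = 1/21  (sign -1)
combine: 4πI² = 225·2/35·1/21 = 30/49
take √, sign -1: I = -0.22072812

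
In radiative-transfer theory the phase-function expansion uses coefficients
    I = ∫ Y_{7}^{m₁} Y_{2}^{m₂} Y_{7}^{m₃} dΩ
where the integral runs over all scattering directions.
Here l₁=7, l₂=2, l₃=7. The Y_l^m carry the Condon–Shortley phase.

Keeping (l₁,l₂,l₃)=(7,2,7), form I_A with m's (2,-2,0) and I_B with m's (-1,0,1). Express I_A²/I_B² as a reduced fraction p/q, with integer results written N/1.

4536/2809

l's match ⇒ only the (l;m) 3-j factors differ between A and B.
A: triangle coeff Δ(7,2,7) = 1/185640; Σ_t [0,0]: t=0:+1/2419200 = 1/2419200; (3j)²=27/1105 [(7 2 7; 2 -2 0)], sign=-1
B: triangle coeff Δ(7,2,7) = 1/185640; Σ_t [0,2]: t=0:+1/3870720 t=1:−1/604800 t=2:+1/2073600 = -53/58060800; (3j)²=2809/185640 [(7 2 7; -1 0 1)], sign=-1
I_A²/I_B² = (27/1105)/(2809/185640) = 4536/2809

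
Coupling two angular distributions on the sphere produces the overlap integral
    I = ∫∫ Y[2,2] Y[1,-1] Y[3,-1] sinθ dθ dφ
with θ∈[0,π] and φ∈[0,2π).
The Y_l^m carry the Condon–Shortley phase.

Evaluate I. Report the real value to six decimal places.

-0.082589

Checks pass: Σm=0; 6 even; l₃=3∈[1,3].
(2·2+1)(2·1+1)(2·3+1) = 105
Δ: 0! 4! 2! / 7! → 1/105
sum: t=0:+1/4 = 1/4
3j²(2 1 3; 0 0 0) = Δ·Π!·Σ² = 3/35  (sign -1)
sum: t=0:+1/48 = 1/48
3j²(2 1 3; 2 -1 -1) = Δ·Π!·Σ² = 1/105  (sign +1)
combine: 4πI² = 105·3/35·1/105 = 3/35
take √, sign -1: I = -0.08258890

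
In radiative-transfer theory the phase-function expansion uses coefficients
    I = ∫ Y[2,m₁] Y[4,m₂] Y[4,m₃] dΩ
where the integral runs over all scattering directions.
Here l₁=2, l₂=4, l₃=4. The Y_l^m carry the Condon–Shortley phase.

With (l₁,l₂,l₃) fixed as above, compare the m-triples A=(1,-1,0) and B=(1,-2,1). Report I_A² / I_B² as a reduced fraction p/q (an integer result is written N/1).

l's match ⇒ only the (l;m) 3-j factors differ between A and B.
A: triangle coeff Δ(2,4,4) = 1/13860; Σ_t [0,1]: t=0:+1/72 t=1:−1/96 = 1/288; (3j)²=1/462 [(2 4 4; 1 -1 0)], sign=+1
B: triangle coeff Δ(2,4,4) = 1/13860; Σ_t [0,1]: t=0:+1/96 t=1:−1/240 = 1/160; (3j)²=27/1540 [(2 4 4; 1 -2 1)], sign=-1
I_A²/I_B² = (1/462)/(27/1540) = 10/81

10/81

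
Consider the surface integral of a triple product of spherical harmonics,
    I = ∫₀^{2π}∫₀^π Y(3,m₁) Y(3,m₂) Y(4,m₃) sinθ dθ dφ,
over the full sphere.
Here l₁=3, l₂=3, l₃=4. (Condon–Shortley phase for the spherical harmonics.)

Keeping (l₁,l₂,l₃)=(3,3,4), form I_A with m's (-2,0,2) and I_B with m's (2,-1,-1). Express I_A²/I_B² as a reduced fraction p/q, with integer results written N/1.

3/32

l's match ⇒ only the (l;m) 3-j factors differ between A and B.
A: triangle coeff Δ(3,3,4) = 1/34650; Σ_t [1,2]: t=1:−1/96 t=2:+1/72 = 1/288; (3j)²=1/462 [(3 3 4; -2 0 2)], sign=+1
B: triangle coeff Δ(3,3,4) = 1/34650; Σ_t [0,1]: t=0:+1/48 t=1:−1/144 = 1/72; (3j)²=16/693 [(3 3 4; 2 -1 -1)], sign=-1
I_A²/I_B² = (1/462)/(16/693) = 3/32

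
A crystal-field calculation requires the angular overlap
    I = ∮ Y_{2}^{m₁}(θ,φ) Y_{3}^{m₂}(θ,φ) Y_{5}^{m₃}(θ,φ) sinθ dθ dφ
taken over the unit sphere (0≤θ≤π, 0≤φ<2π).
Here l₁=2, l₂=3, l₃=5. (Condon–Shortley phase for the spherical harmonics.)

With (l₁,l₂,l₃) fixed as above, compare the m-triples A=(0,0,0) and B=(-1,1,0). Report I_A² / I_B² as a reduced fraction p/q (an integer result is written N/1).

l's match ⇒ only the (l;m) 3-j factors differ between A and B.
A: triangle coeff Δ(2,3,5) = 1/2310; Σ_t [0,0]: t=0:+1/144 = 1/144; (3j)²=10/231 [(2 3 5; 0 0 0)], sign=-1
B: triangle coeff Δ(2,3,5) = 1/2310; Σ_t [0,0]: t=0:+1/288 = 1/288; (3j)²=5/231 [(2 3 5; -1 1 0)], sign=-1
I_A²/I_B² = (10/231)/(5/231) = 2/1

2/1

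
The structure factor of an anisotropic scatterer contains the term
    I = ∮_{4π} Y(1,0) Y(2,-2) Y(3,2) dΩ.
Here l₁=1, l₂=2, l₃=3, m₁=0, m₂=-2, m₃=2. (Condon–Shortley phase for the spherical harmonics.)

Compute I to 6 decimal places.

0.184674

m-sum 0 ✓  L=6 even ✓  1≤3≤3 ✓
Π(2lᵢ+1) = 3×5×7 = 105
triangle coeff Δ(1,2,3) = 1/105
Σ_t [0,0]: t=0:+1/4 = 1/4
(3j)²=3/35 [(1 2 3; 0 0 0)], sign=-1
Σ_t [0,0]: t=0:+1/24 = 1/24
(3j)²=1/21 [(1 2 3; 0 -2 2)], sign=-1
⇒ 4πI² = 3/7
I = (+1)√(3/7/(4π)) = 0.18467439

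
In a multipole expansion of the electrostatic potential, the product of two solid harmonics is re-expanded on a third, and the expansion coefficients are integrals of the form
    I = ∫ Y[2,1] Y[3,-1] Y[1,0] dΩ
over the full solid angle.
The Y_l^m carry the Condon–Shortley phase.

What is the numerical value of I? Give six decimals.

-0.233597

Rules hold: Σm=0, L=6 even, 1≤1≤5.
N = 5·7·3 = 105
Δ = 4!·0!·2!/7! = 1/105
Racah Σ t=2..2: t=2:+1/4 = 1/4
⇒ 3j(2 3 1; 0 0 0)² = 3/35, sgn -1
Racah Σ t=1..1: t=1:−1/6 = -1/6
⇒ 3j(2 3 1; 1 -1 0)² = 8/105, sgn +1
4πI² = N·(3j₀)²·(3jₘ)² = 24/35
I = -1·√(0.685714/4π) = -0.23359668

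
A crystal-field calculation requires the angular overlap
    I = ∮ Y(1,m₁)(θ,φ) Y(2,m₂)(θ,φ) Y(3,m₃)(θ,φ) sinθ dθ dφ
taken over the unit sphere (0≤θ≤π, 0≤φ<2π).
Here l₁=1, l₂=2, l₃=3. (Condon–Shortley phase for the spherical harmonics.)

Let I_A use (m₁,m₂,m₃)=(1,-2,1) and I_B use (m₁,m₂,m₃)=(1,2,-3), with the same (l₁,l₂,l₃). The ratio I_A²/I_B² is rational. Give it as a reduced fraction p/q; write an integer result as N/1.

1/15

Shared (l₁,l₂,l₃)=(1,2,3): N and (l;000)² cancel in I_A²/I_B².
A: Δ = 0!·2!·4!/7! = 1/105; Racah Σ t=0..0: t=0:+1/48 = 1/48; ⇒ 3j(1 2 3; 1 -2 1)² = 1/105, sgn +1
B: Δ = 0!·2!·4!/7! = 1/105; Racah Σ t=0..0: t=0:+1/48 = 1/48; ⇒ 3j(1 2 3; 1 2 -3)² = 1/7, sgn +1
I_A²/I_B² = (1/105)/(1/7) = 1/15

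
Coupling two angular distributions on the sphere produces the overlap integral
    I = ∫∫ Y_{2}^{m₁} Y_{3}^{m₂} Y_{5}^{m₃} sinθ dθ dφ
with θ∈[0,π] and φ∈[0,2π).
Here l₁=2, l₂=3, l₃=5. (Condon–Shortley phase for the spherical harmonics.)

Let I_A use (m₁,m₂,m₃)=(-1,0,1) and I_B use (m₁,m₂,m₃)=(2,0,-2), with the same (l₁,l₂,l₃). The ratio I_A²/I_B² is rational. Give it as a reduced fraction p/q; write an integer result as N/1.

16/7

Same 2,3,5: normalisation and zero-m 3j drop out of the ratio.
A: Δ: 0! 4! 6! / 11! → 1/2310; sum: t=0:+1/216 = 1/216; 3j²(2 3 5; -1 0 1) = Δ·Π!·Σ² = 8/231  (sign +1)
B: Δ: 0! 4! 6! / 11! → 1/2310; sum: t=0:+1/864 = 1/864; 3j²(2 3 5; 2 0 -2) = Δ·Π!·Σ² = 1/66  (sign -1)
I_A²/I_B² = (8/231)/(1/66) = 16/7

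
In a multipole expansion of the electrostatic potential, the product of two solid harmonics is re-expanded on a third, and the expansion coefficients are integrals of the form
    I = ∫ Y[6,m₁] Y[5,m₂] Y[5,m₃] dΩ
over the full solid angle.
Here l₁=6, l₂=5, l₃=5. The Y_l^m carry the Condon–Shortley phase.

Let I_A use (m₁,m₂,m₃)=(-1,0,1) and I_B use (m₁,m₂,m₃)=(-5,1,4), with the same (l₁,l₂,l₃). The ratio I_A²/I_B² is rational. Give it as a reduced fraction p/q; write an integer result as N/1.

Shared (l₁,l₂,l₃)=(6,5,5): N and (l;000)² cancel in I_A²/I_B².
A: Δ = 6!·6!·4!/17! = 1/28588560; Racah Σ t=1..5: t=1:−1/2073600 t=2:+1/34560 t=3:−1/6912 t=4:+1/10368 t=5:−1/138240 = -7/259200; ⇒ 3j(6 5 5; -1 0 1)² = 28/7293, sgn -1
B: Δ = 6!·6!·4!/17! = 1/28588560; Racah Σ t=5..6: t=5:−1/518400 t=6:+1/2073600 = -1/691200; ⇒ 3j(6 5 5; -5 1 4)² = 81/4420, sgn +1
I_A²/I_B² = (28/7293)/(81/4420) = 560/2673

560/2673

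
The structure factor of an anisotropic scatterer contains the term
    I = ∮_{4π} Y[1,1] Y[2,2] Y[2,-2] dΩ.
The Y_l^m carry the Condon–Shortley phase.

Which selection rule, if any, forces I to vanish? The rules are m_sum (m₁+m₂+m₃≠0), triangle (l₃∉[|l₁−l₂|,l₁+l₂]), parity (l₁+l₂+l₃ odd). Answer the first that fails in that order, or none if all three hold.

m_sum

Σmᵢ = 1  ✗
l₃∈[|l₁−l₂|,l₁+l₂]=[1,3], have l₃=2
Σlᵢ = 5 ⇒ odd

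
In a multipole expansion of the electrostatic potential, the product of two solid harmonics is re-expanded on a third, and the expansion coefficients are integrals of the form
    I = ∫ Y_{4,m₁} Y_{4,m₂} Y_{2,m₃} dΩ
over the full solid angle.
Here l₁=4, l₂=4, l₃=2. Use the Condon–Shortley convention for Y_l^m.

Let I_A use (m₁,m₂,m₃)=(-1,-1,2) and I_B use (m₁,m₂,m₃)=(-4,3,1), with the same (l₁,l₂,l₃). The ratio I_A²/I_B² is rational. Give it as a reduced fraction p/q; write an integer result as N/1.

50/49

Same 4,4,2: normalisation and zero-m 3j drop out of the ratio.
A: Δ: 6! 2! 2! / 11! → 1/13860; sum: t=3:−1/144 = -1/144; 3j²(4 4 2; -1 -1 2) = Δ·Π!·Σ² = 10/231  (sign -1)
B: Δ: 6! 2! 2! / 11! → 1/13860; sum: t=6:+1/1440 = 1/1440; 3j²(4 4 2; -4 3 1) = Δ·Π!·Σ² = 7/165  (sign -1)
I_A²/I_B² = (10/231)/(7/165) = 50/49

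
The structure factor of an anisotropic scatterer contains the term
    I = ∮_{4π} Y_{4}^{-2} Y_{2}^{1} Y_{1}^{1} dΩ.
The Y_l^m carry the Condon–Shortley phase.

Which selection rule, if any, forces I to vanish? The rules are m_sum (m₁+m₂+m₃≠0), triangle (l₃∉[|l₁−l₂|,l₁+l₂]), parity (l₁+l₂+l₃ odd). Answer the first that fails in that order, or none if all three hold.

m₁+m₂+m₃ = -2 + 1 + 1 = 0  ✓
triangle: |4−2|=2 ≤ l₃=1 ≤ 4+2=6  ✗
parity: l₁+l₂+l₃ = 7 is odd

triangle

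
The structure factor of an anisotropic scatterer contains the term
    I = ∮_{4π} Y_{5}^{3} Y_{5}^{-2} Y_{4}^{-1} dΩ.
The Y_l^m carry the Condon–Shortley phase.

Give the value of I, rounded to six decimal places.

-0.118854

Rules hold: Σm=0, L=14 even, 0≤4≤10.
N = 11·11·9 = 1089
Δ = 6!·4!·4!/15! = 1/3153150
Racah Σ t=1..5: t=1:−1/69120 t=2:+1/1728 t=3:−1/576 t=4:+1/1728 t=5:−1/69120 = -7/11520
⇒ 3j(5 5 4; 0 0 0)² = 2/143, sgn -1
Racah Σ t=0..2: t=0:+1/17280 t=1:−1/2880 t=2:+1/6912 = -1/6912
⇒ 3j(5 5 4; 3 -2 -1)² = 5/429, sgn +1
4πI² = N·(3j₀)²·(3jₘ)² = 30/169
I = -1·√(0.177515/4π) = -0.11885360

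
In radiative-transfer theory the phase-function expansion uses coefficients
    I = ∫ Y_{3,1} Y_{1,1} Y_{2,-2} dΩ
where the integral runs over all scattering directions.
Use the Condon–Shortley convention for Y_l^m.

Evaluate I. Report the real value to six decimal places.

-0.082589

Checks pass: Σm=0; 6 even; l₃=2∈[2,4].
(2·3+1)(2·1+1)(2·2+1) = 105
Δ: 2! 4! 0! / 7! → 1/105
sum: t=1:−1/4 = -1/4
3j²(3 1 2; 0 0 0) = Δ·Π!·Σ² = 3/35  (sign -1)
sum: t=2:+1/48 = 1/48
3j²(3 1 2; 1 1 -2) = Δ·Π!·Σ² = 1/105  (sign +1)
combine: 4πI² = 105·3/35·1/105 = 3/35
take √, sign -1: I = -0.08258890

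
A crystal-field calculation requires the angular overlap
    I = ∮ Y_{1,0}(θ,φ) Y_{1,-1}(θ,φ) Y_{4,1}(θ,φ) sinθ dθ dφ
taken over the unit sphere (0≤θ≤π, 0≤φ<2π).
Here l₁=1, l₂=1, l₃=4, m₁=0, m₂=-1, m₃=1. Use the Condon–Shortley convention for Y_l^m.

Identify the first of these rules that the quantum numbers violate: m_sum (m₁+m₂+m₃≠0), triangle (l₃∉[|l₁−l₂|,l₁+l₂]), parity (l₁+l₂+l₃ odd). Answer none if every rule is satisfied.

azimuthal sum: 0 − 1 + 1 = 0  ✓
0 ≤ 4 ≤ 2 (triangle on l)  ✗
L = 1 + 1 + 4 = 6 (even)

triangle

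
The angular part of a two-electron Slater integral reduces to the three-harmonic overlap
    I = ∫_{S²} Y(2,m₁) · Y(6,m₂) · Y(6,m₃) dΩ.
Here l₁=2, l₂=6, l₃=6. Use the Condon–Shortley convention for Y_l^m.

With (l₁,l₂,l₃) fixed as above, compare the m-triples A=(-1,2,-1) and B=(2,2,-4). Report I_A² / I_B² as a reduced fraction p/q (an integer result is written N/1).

1/3

Shared (l₁,l₂,l₃)=(2,6,6): N and (l;000)² cancel in I_A²/I_B².
A: Δ = 2!·2!·10!/15! = 1/90090; Racah Σ t=1..2: t=1:−1/60480 t=2:+1/34560 = 1/80640; ⇒ 3j(2 6 6; -1 2 -1)² = 6/1001, sgn -1
B: Δ = 2!·2!·10!/15! = 1/90090; Racah Σ t=0..0: t=0:+1/322560 = 1/322560; ⇒ 3j(2 6 6; 2 2 -4)² = 18/1001, sgn +1
I_A²/I_B² = (6/1001)/(18/1001) = 1/3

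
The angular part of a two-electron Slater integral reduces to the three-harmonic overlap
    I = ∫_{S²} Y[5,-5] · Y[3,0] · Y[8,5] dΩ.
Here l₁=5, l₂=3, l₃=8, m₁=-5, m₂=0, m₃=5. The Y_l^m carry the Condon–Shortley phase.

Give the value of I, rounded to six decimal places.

-0.071001

Rules hold: Σm=0, L=16 even, 2≤8≤8.
N = 11·7·17 = 1309
Δ = 0!·10!·6!/17! = 1/136136
Racah Σ t=0..0: t=0:+1/518400 = 1/518400
⇒ 3j(5 3 8; 0 0 0)² = 56/2431, sgn +1
Racah Σ t=0..0: t=0:+1/130636800 = 1/130636800
⇒ 3j(5 3 8; -5 0 5)² = 1/476, sgn -1
4πI² = N·(3j₀)²·(3jₘ)² = 14/221
I = -1·√(0.0633484/4π) = -0.07100075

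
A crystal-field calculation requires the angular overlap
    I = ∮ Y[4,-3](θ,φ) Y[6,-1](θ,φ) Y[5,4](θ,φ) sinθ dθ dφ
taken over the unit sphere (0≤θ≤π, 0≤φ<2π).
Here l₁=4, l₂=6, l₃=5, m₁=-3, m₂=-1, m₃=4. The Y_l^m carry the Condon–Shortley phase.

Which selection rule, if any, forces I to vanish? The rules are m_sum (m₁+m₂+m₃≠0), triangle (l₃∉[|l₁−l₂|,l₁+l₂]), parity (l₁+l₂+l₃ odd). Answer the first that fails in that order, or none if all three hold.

parity

azimuthal sum: -3 − 1 + 4 = 0  ✓
2 ≤ 5 ≤ 10 (triangle on l)  ✓
L = 4 + 6 + 5 = 15 (odd)  ✗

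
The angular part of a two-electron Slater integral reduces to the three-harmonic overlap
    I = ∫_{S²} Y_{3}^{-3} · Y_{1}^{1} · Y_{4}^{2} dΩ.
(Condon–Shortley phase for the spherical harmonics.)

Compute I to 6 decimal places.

Rules hold: Σm=0, L=8 even, 2≤4≤4.
N = 7·3·9 = 189
Δ = 0!·6!·2!/9! = 1/252
Racah Σ t=0..0: t=0:+1/36 = 1/36
⇒ 3j(3 1 4; 0 0 0)² = 4/63, sgn +1
Racah Σ t=0..0: t=0:+1/1440 = 1/1440
⇒ 3j(3 1 4; -3 1 2)² = 1/252, sgn +1
4πI² = N·(3j₀)²·(3jₘ)² = 1/21
I = +1·√(0.047619/4π) = 0.06155813

0.061558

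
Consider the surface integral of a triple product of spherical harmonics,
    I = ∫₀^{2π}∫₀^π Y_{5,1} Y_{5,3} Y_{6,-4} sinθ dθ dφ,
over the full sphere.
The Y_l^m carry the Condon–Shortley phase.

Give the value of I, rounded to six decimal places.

Rules hold: Σm=0, L=16 even, 0≤6≤10.
N = 11·11·13 = 1573
Δ = 4!·6!·6!/17! = 1/28588560
Racah Σ t=0..4: t=0:+1/345600 t=1:−1/13824 t=2:+1/5184 t=3:−1/13824 t=4:+1/345600 = 7/129600
⇒ 3j(5 5 6; 0 0 0)² = 80/7293, sgn +1
Racah Σ t=2..4: t=2:+1/138240 t=3:−1/86400 t=4:+1/829440 = -13/4147200
⇒ 3j(5 5 6; 1 3 -4)² = 13/3740, sgn -1
4πI² = N·(3j₀)²·(3jₘ)² = 52/867
I = -1·√(0.0599769/4π) = -0.06908555

-0.069086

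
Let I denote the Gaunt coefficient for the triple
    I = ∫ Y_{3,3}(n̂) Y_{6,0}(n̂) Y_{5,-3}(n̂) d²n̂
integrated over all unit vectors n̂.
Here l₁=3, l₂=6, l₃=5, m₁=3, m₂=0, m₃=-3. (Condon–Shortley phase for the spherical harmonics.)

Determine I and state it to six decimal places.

m-sum 0 ✓  L=14 even ✓  3≤5≤9 ✓
Π(2lᵢ+1) = 7×13×11 = 1001
triangle coeff Δ(3,6,5) = 1/675675
Σ_t [1,3]: t=1:−1/8640 t=2:+1/2304 t=3:−1/8640 = 7/34560
(3j)²=7/429 [(3 6 5; 0 0 0)], sign=-1
Σ_t [0,0]: t=0:+1/69120 = 1/69120
(3j)²=4/429 [(3 6 5; 3 0 -3)], sign=+1
⇒ 4πI² = 196/1287
I = (-1)√(196/1287/(4π)) = -0.11008644

-0.110086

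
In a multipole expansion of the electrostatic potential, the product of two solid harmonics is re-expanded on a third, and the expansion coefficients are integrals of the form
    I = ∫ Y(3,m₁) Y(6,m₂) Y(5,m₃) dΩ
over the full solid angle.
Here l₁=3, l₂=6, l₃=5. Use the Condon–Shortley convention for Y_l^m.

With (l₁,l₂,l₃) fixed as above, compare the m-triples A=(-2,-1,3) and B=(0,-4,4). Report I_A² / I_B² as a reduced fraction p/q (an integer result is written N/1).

l's match ⇒ only the (l;m) 3-j factors differ between A and B.
A: triangle coeff Δ(3,6,5) = 1/675675; Σ_t [3,4]: t=3:−1/17280 t=4:+1/120960 = -1/20160; (3j)²=64/3003 [(3 6 5; -2 -1 3)], sign=-1
B: triangle coeff Δ(3,6,5) = 1/675675; Σ_t [1,2]: t=1:−1/60480 t=2:+1/161280 = -1/96768; (3j)²=15/1001 [(3 6 5; 0 -4 4)], sign=+1
I_A²/I_B² = (64/3003)/(15/1001) = 64/45

64/45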